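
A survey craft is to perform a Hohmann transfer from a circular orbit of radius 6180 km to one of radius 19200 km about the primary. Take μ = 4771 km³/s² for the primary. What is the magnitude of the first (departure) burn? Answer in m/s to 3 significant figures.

The Hohmann ellipse has a_t = (r₁ + r₂)/2 = 12690 km.
Circular speed at r = 6180 km: v_c = √(μ/r) = 0.878639 km/s.
Transfer-orbit speed at the same r (vis-viva, a = a_t): v_t = √[μ(2/r − 1/a_t)] = 1.08076 km/s.
Δv₁ = |v_t − v_c| = |1.08076 − 0.878639| = 0.2021 km/s.

Δv₁ = 202 m/s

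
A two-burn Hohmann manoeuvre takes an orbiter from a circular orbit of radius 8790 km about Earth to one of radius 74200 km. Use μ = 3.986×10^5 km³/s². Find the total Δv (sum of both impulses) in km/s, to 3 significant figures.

Semi-major axis of the transfer orbit: a_t = (8790 + 74200)/2 = 41495 km.
At r₁ the circular-orbit speed is v₁ = √(μ/r₁) = 6.734 km/s.
Transfer-orbit speed at r₁ (v² = μ(2/r − 1/a)): v_p = √[μ(2/r₁ − 1/a_t)] = 9.005 km/s.
First burn Δv₁ = |v_p − v₁| = 2.271 km/s.
Circular speed at r₂: v₂ = √(μ/r₂) = 2.318 km/s.
Transfer-orbit speed at r₂: v_a = √[μ(2/r₂ − 1/a_t)] = 1.067 km/s.
Second burn Δv₂ = |v₂ − v_a| = 1.251 km/s.
Δv = Δv₁ + Δv₂ = 2.271 + 1.251 = 3.522 km/s.

Δv = 3.52 km/s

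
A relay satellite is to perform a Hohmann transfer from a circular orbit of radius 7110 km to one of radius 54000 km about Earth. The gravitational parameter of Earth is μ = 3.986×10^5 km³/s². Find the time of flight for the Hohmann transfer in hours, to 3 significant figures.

The Hohmann ellipse has a_t = (r₁ + r₂)/2 = 30555 km.
Transfer time t = π√(a_t³/μ) = π√((30555)³ / 3.986×10^5) = 26580 s.
Converting: 26580 s ÷ 3600 s/hour = 7.38 hours.

t = 7.38 hours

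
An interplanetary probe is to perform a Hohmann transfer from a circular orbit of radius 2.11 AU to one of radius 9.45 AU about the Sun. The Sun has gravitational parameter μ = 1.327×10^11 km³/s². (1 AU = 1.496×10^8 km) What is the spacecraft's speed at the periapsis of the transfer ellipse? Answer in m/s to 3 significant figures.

v = 26200 m/s

In km: r₁ = 2.11 × 1.496×10^8 = 3.15656×10^8 km; r₂ = 9.45 × 1.496×10^8 = 1.41372×10^9 km.
Semi-major axis of the transfer orbit: a_t = (3.15656×10^8 + 1.41372×10^9)/2 = 8.64688×10^8 km.
At periapsis, r = 3.15656×10^8 km.
From the vis-viva equation, v = √[μ(2/r − 1/a_t)] = 26.22 km/s.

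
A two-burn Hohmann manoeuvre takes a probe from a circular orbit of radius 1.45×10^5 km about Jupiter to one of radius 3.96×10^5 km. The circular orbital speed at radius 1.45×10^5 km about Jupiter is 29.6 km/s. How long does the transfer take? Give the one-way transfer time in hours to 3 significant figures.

t = 10.9 hours

From the circular-orbit relation v² = μ/r at r = 1.45×10^5 km: μ = v²r = (29.6)² × 1.45×10^5 = 1.27043×10^8 km³/s².
The Hohmann ellipse has a_t = (r₁ + r₂)/2 = 2.705×10^5 km.
By Kepler's third law the transfer-orbit period is T = 2π√(a_t³/μ), so t = T/2 = 39210 s.
Converting: 39210 s ÷ 3600 s/hour = 10.9 hours.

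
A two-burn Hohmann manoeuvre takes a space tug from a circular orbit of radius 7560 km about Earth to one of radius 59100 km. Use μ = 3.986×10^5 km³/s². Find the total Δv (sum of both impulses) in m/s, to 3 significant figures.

Δv = 3770 m/s

Semi-major axis of the transfer orbit: a_t = (7560 + 59100)/2 = 33330 km.
At r₁ the circular-orbit speed is v₁ = √(μ/r₁) = 7.261 km/s.
On the transfer ellipse at r₁, vis-viva gives v_p = √[μ(2/r₁ − 1/a_t)] = 9.669 km/s.
First burn Δv₁ = |v_p − v₁| = 2.408 km/s.
At r₂, v₂ = √(μ/r₂) = 2.597 km/s.
Transfer-orbit speed at r₂: v_a = √[μ(2/r₂ − 1/a_t)] = 1.237 km/s.
Second burn Δv₂ = |v₂ − v_a| = 1.360 km/s.
Total Δv = Δv₁ + Δv₂ = 3.768 km/s.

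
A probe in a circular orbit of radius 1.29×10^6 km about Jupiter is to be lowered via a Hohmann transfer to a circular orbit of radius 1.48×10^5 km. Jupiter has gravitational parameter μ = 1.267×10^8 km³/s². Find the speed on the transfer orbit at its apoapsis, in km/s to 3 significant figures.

Semi-major axis of the transfer orbit: a_t = (1.290×10^6 + 1.480×10^5)/2 = 7.190×10^5 km.
At apoapsis, r = 1.290×10^6 km.
Applying v² = μ(2/r − 1/a_t): v = 4.496 km/s.

v = 4.50 km/s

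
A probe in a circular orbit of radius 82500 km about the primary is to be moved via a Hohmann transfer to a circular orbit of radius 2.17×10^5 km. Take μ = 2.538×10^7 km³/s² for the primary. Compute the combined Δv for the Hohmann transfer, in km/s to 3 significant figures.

Δv = 6.36 km/s

Semi-major axis of the transfer orbit: a_t = (82500 + 2.170×10^5)/2 = 1.4975×10^5 km.
At r₁ the circular-orbit speed is v₁ = √(μ/r₁) = 17.540 km/s.
Transfer-orbit speed at r₁ (vis-viva): v_p = √[μ(2/r₁ − 1/a_t)] = 21.114 km/s.
First burn Δv₁ = |v_p − v₁| = 3.574 km/s.
Circular speed at r₂: v₂ = √(μ/r₂) = 10.815 km/s.
Transfer-orbit speed at r₂: v_a = √[μ(2/r₂ − 1/a_t)] = 8.0271 km/s.
Second burn Δv₂ = |v₂ − v_a| = 2.788 km/s.
Δv = Δv₁ + Δv₂ = 3.574 + 2.788 = 6.362 km/s.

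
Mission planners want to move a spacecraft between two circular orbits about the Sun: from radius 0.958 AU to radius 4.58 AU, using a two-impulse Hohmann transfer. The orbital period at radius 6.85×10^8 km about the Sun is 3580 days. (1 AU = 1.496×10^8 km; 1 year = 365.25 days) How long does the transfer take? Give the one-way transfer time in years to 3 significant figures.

t = 2.30 years

From Kepler's third law T² = 4π²r³/μ at r = 6.85×10^8 km, T = 3580 days = 3580 × 86400 s = 3.09312×10^8 s: μ = 4π²r³/T² = 1.32629×10^11 km³/s².
In km: r₁ = 0.958 × 1.496×10^8 = 1.433168×10^8 km; r₂ = 4.58 × 1.496×10^8 = 6.85168×10^8 km.
The Hohmann ellipse has a_t = (r₁ + r₂)/2 = 4.142424×10^8 km.
Half the transfer-orbit period gives t = π√(a_t³/μ) = 7.273×10^7 s.
Converting: 7.273×10^7 s ÷ 3.15576×10^7 s/year (365.25 × 86400) = 2.30 years.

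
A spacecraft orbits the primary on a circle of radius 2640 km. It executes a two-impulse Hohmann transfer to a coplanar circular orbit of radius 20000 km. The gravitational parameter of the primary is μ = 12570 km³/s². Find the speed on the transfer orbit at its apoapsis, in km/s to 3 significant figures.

The Hohmann ellipse has a_t = (r₁ + r₂)/2 = 11320 km.
At apoapsis, r = 20000 km.
Vis-viva: v = √[μ(2/r − 1/a_t)] = √[12570 × (2/20000 − 1/11320)] = 0.3829 km/s.

v = 0.383 km/s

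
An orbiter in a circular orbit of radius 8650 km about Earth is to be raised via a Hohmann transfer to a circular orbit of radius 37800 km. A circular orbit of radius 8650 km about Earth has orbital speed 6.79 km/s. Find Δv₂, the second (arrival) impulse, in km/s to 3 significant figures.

Δv₂ = 1.27 km/s

From the circular-orbit relation v² = μ/r at r = 8650 km: μ = v²r = (6.79)² × 8650 = 3.98800×10^5 km³/s².
The Hohmann ellipse has a_t = (r₁ + r₂)/2 = 23225 km.
Circular speed at r = 37800 km: v_c = √(μ/r) = 3.248 km/s.
Vis-viva on the transfer ellipse at r = 37800 km gives v_t = √[μ(2/r − 1/a_t)] = 1.982 km/s.
Δv₂ = |v_t − v_c| = |1.982 − 3.248| = 1.266 km/s.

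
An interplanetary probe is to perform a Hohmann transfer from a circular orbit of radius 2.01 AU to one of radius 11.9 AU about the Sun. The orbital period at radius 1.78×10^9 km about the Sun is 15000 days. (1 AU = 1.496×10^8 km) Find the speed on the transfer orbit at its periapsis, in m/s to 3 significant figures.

From Kepler's third law T² = 4π²r³/μ at r = 1.78×10^9 km, T = 15000 days = 15000 × 86400 s = 1.296×10^9 s: μ = 4π²r³/T² = 1.32559×10^11 km³/s².
In km: r₁ = 2.01 × 1.496×10^8 = 3.00696×10^8 km; r₂ = 11.9 × 1.496×10^8 = 1.78024×10^9 km.
The Hohmann ellipse has a_t = (r₁ + r₂)/2 = 1.040468×10^9 km.
At periapsis, r = 3.00696×10^8 km.
Applying v² = μ(2/r − 1/a_t): v = 27.46 km/s.

v = 27500 m/s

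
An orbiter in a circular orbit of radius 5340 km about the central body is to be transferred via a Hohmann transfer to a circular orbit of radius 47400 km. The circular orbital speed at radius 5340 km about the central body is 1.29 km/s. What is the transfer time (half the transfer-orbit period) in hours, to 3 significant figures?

From the circular-orbit relation v² = μ/r at r = 5340 km: μ = v²r = (1.29)² × 5340 = 8886.29 km³/s².
Semi-major axis of the transfer orbit: a_t = (5340 + 47400)/2 = 26370 km.
Transfer time t = π√(a_t³/μ) = π√((26370)³ / 8886.29) = 1.427×10^5 s.
Converting: 1.427×10^5 s ÷ 3600 s/hour = 39.6 hours.

t = 39.6 hours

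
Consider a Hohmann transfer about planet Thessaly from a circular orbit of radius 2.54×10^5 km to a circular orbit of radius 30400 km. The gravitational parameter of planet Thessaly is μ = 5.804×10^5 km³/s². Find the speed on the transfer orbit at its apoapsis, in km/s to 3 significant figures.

v = 0.699 km/s

Semi-major axis of the transfer orbit: a_t = (2.540×10^5 + 30400)/2 = 1.422×10^5 km.
At apoapsis, r = 2.540×10^5 km.
From the vis-viva equation, v = √[μ(2/r − 1/a_t)] = 0.6989 km/s.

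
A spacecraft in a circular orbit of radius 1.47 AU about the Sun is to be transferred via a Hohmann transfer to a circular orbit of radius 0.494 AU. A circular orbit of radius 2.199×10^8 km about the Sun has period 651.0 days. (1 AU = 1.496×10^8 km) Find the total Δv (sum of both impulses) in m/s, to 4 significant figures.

From Kepler's third law T² = 4π²r³/μ at r = 2.199×10^8 km, T = 651.0 days = 651.0 × 86400 s = 5.62464×10^7 s: μ = 4π²r³/T² = 1.32692×10^11 km³/s².
In km: r₁ = 1.47 × 1.496×10^8 = 2.19912×10^8 km; r₂ = 0.494 × 1.496×10^8 = 7.39024×10^7 km.
Transfer-ellipse semi-major axis a_t = (r₁ + r₂)/2 = (2.19912×10^8 + 7.39024×10^7)/2 = 1.469072×10^8 km.
Circular speed at r₁: v₁ = √(μ/r₁) = √(1.32692×10^11/2.19912×10^8) = 24.564 km/s.
Transfer-orbit speed at r₁ (vis-viva equation): v_a = √[μ(2/r₁ − 1/a_t)] = 17.422 km/s.
First burn Δv₁ = |v_a − v₁| = 7.142 km/s.
At r₂, v₂ = √(μ/r₂) = 42.37 km/s.
Transfer-orbit speed at r₂: v_p = √[μ(2/r₂ − 1/a_t)] = 51.84 km/s.
Second burn Δv₂ = |v₂ − v_p| = 9.470 km/s.
Δv = Δv₁ + Δv₂ = 7.142 + 9.470 = 16.61 km/s.

Δv = 16610 m/s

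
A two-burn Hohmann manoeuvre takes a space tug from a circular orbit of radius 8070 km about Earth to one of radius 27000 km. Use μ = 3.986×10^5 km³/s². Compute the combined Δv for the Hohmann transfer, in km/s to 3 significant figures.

Δv = 2.93 km/s

Semi-major axis of the transfer orbit: a_t = (8070 + 27000)/2 = 17535 km.
At r₁ the circular-orbit speed is v₁ = √(μ/r₁) = 7.028 km/s.
On the transfer ellipse at r₁, vis-viva gives v_p = √[μ(2/r₁ − 1/a_t)] = 8.721 km/s.
First burn Δv₁ = |v_p − v₁| = 1.693 km/s.
Circular speed at r₂: v₂ = √(μ/r₂) = 3.8423 km/s.
Transfer-orbit speed at r₂: v_a = √[μ(2/r₂ − 1/a_t)] = 2.6066 km/s.
Second burn Δv₂ = |v₂ − v_a| = 1.236 km/s.
Δv = Δv₁ + Δv₂ = 1.693 + 1.236 = 2.929 km/s.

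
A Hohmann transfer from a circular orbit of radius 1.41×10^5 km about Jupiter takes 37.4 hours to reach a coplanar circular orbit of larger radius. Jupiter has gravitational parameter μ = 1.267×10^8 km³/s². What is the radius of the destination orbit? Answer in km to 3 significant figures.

Transfer time t = 37.4 hours = 1.3464×10^5 s, and t = π√(a_t³/μ).
So a_t = (μ t²/π²)^(1/3) = (1.267×10^8 × (1.3464×10^5)² / π²)^(1/3) = 6.1509×10^5 km.
Since a_t = (r₁ + r₂)/2, r₂ = 2a_t − r₁ = 2×6.1509×10^5 − 1.410×10^5 = 1.08918×10^6 km.

r₂ = 1.09×10^6 km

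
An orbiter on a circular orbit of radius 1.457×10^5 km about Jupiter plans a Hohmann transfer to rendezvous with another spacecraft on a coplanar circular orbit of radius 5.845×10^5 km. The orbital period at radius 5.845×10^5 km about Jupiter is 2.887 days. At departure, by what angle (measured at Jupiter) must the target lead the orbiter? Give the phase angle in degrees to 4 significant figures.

From Kepler's third law T² = 4π²r³/μ at r = 5.845×10^5 km, T = 2.887 days = 2.887 × 86400 s = 2.494368×10^5 s: μ = 4π²r³/T² = 1.26705×10^8 km³/s².
The Hohmann ellipse has a_t = (r₁ + r₂)/2 = 3.651×10^5 km.
Transfer time t = π√(a_t³/μ) = 61570 s.
The target's mean motion on its circular orbit is ω₂ = √(μ/r₂³) = 2.519×10^-5 rad/s.
Angle swept by the target during transfer: ω₂·t = 1.5509 rad = 88.86°.
Arrival is 180° from departure on the ellipse, so φ = 180° − 88.86° = 91.14°.

φ = 91.14°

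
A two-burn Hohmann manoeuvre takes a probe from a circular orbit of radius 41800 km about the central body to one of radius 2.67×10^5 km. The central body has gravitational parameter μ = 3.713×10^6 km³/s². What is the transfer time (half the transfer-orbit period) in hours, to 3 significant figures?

The Hohmann ellipse has a_t = (r₁ + r₂)/2 = 1.544×10^5 km.
Transfer time t = π√(a_t³/μ) = π√((1.544×10^5)³ / 3.713×10^6) = 98910 s.
Converting: 98910 s ÷ 3600 s/hour = 27.5 hours.

t = 27.5 hours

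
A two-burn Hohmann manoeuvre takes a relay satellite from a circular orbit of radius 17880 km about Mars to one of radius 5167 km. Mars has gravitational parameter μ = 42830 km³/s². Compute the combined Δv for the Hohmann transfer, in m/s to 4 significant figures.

Δv = 1219 m/s

Semi-major axis of the transfer orbit: a_t = (17880 + 5167)/2 = 11523.5 km.
Circular speed at r₁: v₁ = √(μ/r₁) = √(42830/17880) = 1.547712 km/s.
On the transfer ellipse at r₁, v² = μ(2/r − 1/a) gives v_a = √[μ(2/r₁ − 1/a_t)] = 1.036376 km/s.
First burn Δv₁ = |v_a − v₁| = 0.51134 km/s.
At r₂, v₂ = √(μ/r₂) = 2.87909 km/s.
Transfer-orbit speed at r₂: v_p = √[μ(2/r₂ − 1/a_t)] = 3.58630 km/s.
Second burn Δv₂ = |v₂ − v_p| = 0.70721 km/s.
Total Δv = Δv₁ + Δv₂ = 1.219 km/s.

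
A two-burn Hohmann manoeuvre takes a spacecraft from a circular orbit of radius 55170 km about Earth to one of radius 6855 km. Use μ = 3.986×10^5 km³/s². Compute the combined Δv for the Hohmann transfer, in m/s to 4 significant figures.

Semi-major axis of the transfer orbit: a_t = (55170 + 6855)/2 = 31012.5 km.
Circular speed at r₁: v₁ = √(μ/r₁) = √(3.986×10^5/55170) = 2.688 km/s.
Transfer-orbit speed at r₁ (vis-viva equation): v_a = √[μ(2/r₁ − 1/a_t)] = 1.264 km/s.
First burn Δv₁ = |v_a − v₁| = 1.424 km/s.
Circular speed at r₂: v₂ = √(μ/r₂) = 7.625 km/s.
Transfer-orbit speed at r₂: v_p = √[μ(2/r₂ − 1/a_t)] = 10.17 km/s.
Second burn Δv₂ = |v₂ − v_p| = 2.545 km/s.
Total Δv = Δv₁ + Δv₂ = 3.969 km/s.

Δv = 3969 m/s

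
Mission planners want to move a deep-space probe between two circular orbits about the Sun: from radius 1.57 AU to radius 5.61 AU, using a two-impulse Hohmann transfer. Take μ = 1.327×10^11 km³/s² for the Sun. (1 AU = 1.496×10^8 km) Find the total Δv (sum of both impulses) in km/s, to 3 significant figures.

In km: r₁ = 1.57 × 1.496×10^8 = 2.34872×10^8 km; r₂ = 5.61 × 1.496×10^8 = 8.39256×10^8 km.
Transfer-ellipse semi-major axis a_t = (r₁ + r₂)/2 = (2.34872×10^8 + 8.39256×10^8)/2 = 5.37064×10^8 km.
At r₁ the circular-orbit speed is v₁ = √(μ/r₁) = 23.7695 km/s.
On the transfer ellipse at r₁, vis-viva equation gives v_p = √[μ(2/r₁ − 1/a_t)] = 29.7135 km/s.
First burn Δv₁ = |v_p − v₁| = 5.944 km/s.
Circular speed at r₂: v₂ = √(μ/r₂) = 12.5744 km/s.
Transfer-orbit speed at r₂: v_a = √[μ(2/r₂ − 1/a_t)] = 8.31555 km/s.
Second burn Δv₂ = |v₂ − v_a| = 4.259 km/s.
Δv = Δv₁ + Δv₂ = 5.944 + 4.259 = 10.20 km/s.

Δv = 10.2 km/s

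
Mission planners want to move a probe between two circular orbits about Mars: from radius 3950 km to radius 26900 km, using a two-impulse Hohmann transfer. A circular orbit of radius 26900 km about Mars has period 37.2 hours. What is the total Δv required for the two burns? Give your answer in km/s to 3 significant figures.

From Kepler's third law T² = 4π²r³/μ at r = 26900 km, T = 37.2 hours = 37.2 × 3600 s = 1.3392×10^5 s: μ = 4π²r³/T² = 42847.5 km³/s².
Transfer-ellipse semi-major axis a_t = (r₁ + r₂)/2 = (3950 + 26900)/2 = 15425 km.
At r₁ the circular-orbit speed is v₁ = √(μ/r₁) = 3.2936 km/s.
On the transfer ellipse at r₁, vis-viva gives v_p = √[μ(2/r₁ − 1/a_t)] = 4.3494 km/s.
First burn Δv₁ = |v_p − v₁| = 1.056 km/s.
At r₂, v₂ = √(μ/r₂) = 1.2621 km/s.
Transfer-orbit speed at r₂: v_a = √[μ(2/r₂ − 1/a_t)] = 0.63866 km/s.
Second burn Δv₂ = |v₂ − v_a| = 0.6234 km/s.
Total Δv = Δv₁ + Δv₂ = 1.679 km/s.

Δv = 1.68 km/s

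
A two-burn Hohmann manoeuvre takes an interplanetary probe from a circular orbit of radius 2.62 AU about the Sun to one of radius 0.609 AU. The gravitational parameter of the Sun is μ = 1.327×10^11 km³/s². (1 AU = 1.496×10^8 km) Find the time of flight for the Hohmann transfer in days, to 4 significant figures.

t = 374.7 days

In km: r₁ = 2.62 × 1.496×10^8 = 3.91952×10^8 km; r₂ = 0.609 × 1.496×10^8 = 9.11064×10^7 km.
Transfer-ellipse semi-major axis a_t = (r₁ + r₂)/2 = (3.91952×10^8 + 9.11064×10^7)/2 = 2.415292×10^8 km.
By Kepler's third law the transfer-orbit period is T = 2π√(a_t³/μ), so t = T/2 = 3.237×10^7 s.
Converting: 3.237×10^7 s ÷ 86400 s/day = 374.7 days.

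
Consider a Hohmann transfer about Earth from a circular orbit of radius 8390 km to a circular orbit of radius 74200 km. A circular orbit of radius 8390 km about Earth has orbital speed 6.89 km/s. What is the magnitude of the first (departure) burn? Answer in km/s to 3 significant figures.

Δv₁ = 2.35 km/s

From the circular-orbit relation v² = μ/r at r = 8390 km: μ = v²r = (6.89)² × 8390 = 3.98291×10^5 km³/s².
The Hohmann ellipse has a_t = (r₁ + r₂)/2 = 41295 km.
On the circular orbit at r = 8390 km, v_c = √(μ/r) = 6.890 km/s.
Vis-viva on the transfer ellipse at r = 8390 km gives v_t = √[μ(2/r − 1/a_t)] = 9.236 km/s.
Δv₁ = |v_t − v_c| = |9.236 − 6.890| = 2.346 km/s.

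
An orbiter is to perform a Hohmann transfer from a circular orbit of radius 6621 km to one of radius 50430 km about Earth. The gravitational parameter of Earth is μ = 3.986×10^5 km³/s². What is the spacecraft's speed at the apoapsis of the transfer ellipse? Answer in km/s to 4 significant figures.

v = 1.354 km/s

The Hohmann ellipse has a_t = (r₁ + r₂)/2 = 28525.5 km.
The apoapsis of the transfer ellipse is at r = 50430 km.
Applying v² = μ(2/r − 1/a_t): v = 1.354 km/s.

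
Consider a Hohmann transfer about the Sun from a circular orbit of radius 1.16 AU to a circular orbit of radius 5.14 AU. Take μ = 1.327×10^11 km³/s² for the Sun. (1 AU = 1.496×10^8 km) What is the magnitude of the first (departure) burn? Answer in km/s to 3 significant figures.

Δv₁ = 7.67 km/s

In km: r₁ = 1.16 × 1.496×10^8 = 1.73536×10^8 km; r₂ = 5.14 × 1.496×10^8 = 7.68944×10^8 km.
The Hohmann ellipse has a_t = (r₁ + r₂)/2 = 4.7124×10^8 km.
On the circular orbit at r = 1.73536×10^8 km, v_c = √(μ/r) = 27.653 km/s.
Vis-viva on the transfer ellipse at r = 1.73536×10^8 km gives v_t = √[μ(2/r − 1/a_t)] = 35.324 km/s.
Δv₁ = |v_t − v_c| = |35.324 − 27.653| = 7.671 km/s.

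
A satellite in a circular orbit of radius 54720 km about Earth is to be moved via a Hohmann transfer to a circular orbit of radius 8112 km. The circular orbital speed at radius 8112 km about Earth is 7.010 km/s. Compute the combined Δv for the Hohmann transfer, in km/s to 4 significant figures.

From the circular-orbit relation v² = μ/r at r = 8112 km: μ = v²r = (7.010)² × 8112 = 3.98624×10^5 km³/s².
Transfer-ellipse semi-major axis a_t = (r₁ + r₂)/2 = (54720 + 8112)/2 = 31416 km.
Circular speed at r₁: v₁ = √(μ/r₁) = √(3.98624×10^5/54720) = 2.6990 km/s.
On the transfer ellipse at r₁, v² = μ(2/r − 1/a) gives v_a = √[μ(2/r₁ − 1/a_t)] = 1.3715 km/s.
First burn Δv₁ = |v_a − v₁| = 1.3275 km/s.
Circular speed at r₂: v₂ = √(μ/r₂) = 7.0100 km/s.
Transfer-orbit speed at r₂: v_p = √[μ(2/r₂ − 1/a_t)] = 9.2516 km/s.
Second burn Δv₂ = |v₂ − v_p| = 2.2416 km/s.
Δv = Δv₁ + Δv₂ = 1.3275 + 2.2416 = 3.569 km/s.

Δv = 3.569 km/s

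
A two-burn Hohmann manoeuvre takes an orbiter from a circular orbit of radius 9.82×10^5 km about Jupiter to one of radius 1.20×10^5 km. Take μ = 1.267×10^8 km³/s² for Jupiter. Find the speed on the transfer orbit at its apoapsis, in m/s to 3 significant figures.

v = 5300 m/s

The Hohmann ellipse has a_t = (r₁ + r₂)/2 = 5.510×10^5 km.
At apoapsis, r = 9.820×10^5 km.
From the vis-viva equation, v = √[μ(2/r − 1/a_t)] = 5.301 km/s.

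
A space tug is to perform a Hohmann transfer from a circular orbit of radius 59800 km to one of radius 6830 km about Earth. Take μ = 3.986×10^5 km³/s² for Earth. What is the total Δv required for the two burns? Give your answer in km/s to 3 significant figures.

Semi-major axis of the transfer orbit: a_t = (59800 + 6830)/2 = 33315 km.
At r₁ the circular-orbit speed is v₁ = √(μ/r₁) = 2.5818 km/s.
On the transfer ellipse at r₁, vis-viva equation gives v_a = √[μ(2/r₁ − 1/a_t)] = 1.1690 km/s.
First burn Δv₁ = |v_a − v₁| = 1.4128 km/s.
Circular speed at r₂: v₂ = √(μ/r₂) = 7.6394 km/s.
Transfer-orbit speed at r₂: v_p = √[μ(2/r₂ − 1/a_t)] = 10.235 km/s.
Second burn Δv₂ = |v₂ − v_p| = 2.5956 km/s.
Δv = Δv₁ + Δv₂ = 1.4128 + 2.5956 = 4.008 km/s.

Δv = 4.01 km/s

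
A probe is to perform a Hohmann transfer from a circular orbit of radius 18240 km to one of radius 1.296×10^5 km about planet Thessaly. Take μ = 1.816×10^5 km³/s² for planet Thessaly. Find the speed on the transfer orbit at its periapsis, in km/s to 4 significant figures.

Semi-major axis of the transfer orbit: a_t = (18240 + 1.296×10^5)/2 = 73920 km.
At periapsis, r = 18240 km.
Applying v² = μ(2/r − 1/a_t): v = 4.178 km/s.

v = 4.178 km/s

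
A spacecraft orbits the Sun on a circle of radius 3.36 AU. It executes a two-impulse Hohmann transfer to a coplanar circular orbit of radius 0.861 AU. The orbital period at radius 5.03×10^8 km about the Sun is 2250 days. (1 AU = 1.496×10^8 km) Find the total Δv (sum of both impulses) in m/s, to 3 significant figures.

From Kepler's third law T² = 4π²r³/μ at r = 5.03×10^8 km, T = 2250 days = 2250 × 86400 s = 1.944×10^8 s: μ = 4π²r³/T² = 1.32945×10^11 km³/s².
In km: r₁ = 3.36 × 1.496×10^8 = 5.02656×10^8 km; r₂ = 0.861 × 1.496×10^8 = 1.288056×10^8 km.
The Hohmann ellipse has a_t = (r₁ + r₂)/2 = 3.157308×10^8 km.
Circular speed at r₁: v₁ = √(μ/r₁) = √(1.32945×10^11/5.02656×10^8) = 16.263 km/s.
Transfer-orbit speed at r₁ (vis-viva equation): v_a = √[μ(2/r₁ − 1/a_t)] = 10.387 km/s.
First burn Δv₁ = |v_a − v₁| = 5.876 km/s.
At r₂, v₂ = √(μ/r₂) = 32.13 km/s.
Transfer-orbit speed at r₂: v_p = √[μ(2/r₂ − 1/a_t)] = 40.54 km/s.
Second burn Δv₂ = |v₂ − v_p| = 8.410 km/s.
Total Δv = Δv₁ + Δv₂ = 14.29 km/s.

Δv = 14300 m/s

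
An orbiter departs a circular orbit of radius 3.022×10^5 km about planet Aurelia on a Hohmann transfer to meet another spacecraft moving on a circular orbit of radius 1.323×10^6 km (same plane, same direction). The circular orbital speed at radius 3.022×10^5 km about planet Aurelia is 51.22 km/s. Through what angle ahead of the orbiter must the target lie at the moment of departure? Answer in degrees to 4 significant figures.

φ = 93.35°

From the circular-orbit relation v² = μ/r at r = 3.022×10^5 km: μ = v²r = (51.22)² × 3.022×10^5 = 7.92818×10^8 km³/s².
Transfer-ellipse semi-major axis a_t = (r₁ + r₂)/2 = (3.022×10^5 + 1.323×10^6)/2 = 8.126×10^5 km.
Transfer time t = π√(a_t³/μ) = 81729.4 s.
Target angular speed ω₂ = √(μ/r₂³) = 1.85032×10^-5 rad/s.
Angle swept by the target during transfer: ω₂·t = 1.5123 rad = 86.65°.
The orbiter traverses 180° on the transfer ellipse, so the target must lead by 180° − 86.65° = 93.35°.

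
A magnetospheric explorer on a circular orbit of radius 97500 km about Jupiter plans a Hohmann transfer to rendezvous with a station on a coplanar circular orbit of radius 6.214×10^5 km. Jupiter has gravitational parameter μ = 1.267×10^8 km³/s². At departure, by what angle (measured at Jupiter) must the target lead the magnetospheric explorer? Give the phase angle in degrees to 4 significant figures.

φ = 100.8°

Semi-major axis of the transfer orbit: a_t = (97500 + 6.214×10^5)/2 = 3.5945×10^5 km.
The half-period of the transfer ellipse is t = π√(a_t³/μ) = 60148 s.
Target angular speed ω₂ = √(μ/r₂³) = 2.2979×10^-5 rad/s.
Angle swept by the target during transfer: ω₂·t = 1.3821 rad = 79.19°.
The magnetospheric explorer traverses 180° on the transfer ellipse, so the target must lead by 180° − 79.19° = 100.8°.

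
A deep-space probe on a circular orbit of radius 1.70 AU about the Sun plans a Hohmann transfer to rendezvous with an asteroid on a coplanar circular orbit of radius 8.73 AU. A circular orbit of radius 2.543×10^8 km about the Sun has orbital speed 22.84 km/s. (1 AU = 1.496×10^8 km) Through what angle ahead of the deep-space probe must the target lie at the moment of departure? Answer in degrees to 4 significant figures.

From the circular-orbit relation v² = μ/r at r = 2.543×10^8 km: μ = v²r = (22.84)² × 2.543×10^8 = 1.32660×10^11 km³/s².
In km: r₁ = 1.70 × 1.496×10^8 = 2.5432×10^8 km; r₂ = 8.73 × 1.496×10^8 = 1.306008×10^9 km.
Semi-major axis of the transfer orbit: a_t = (2.5432×10^8 + 1.306008×10^9)/2 = 7.80164×10^8 km.
Transfer time t = π√(a_t³/μ) = 1.8796×10^8 s.
The target's mean motion on its circular orbit is ω₂ = √(μ/r₂³) = 7.7170×10^-9 rad/s.
Angle swept by the target during transfer: ω₂·t = 1.4505 rad = 83.11°.
Arrival is 180° from departure on the ellipse, so φ = 180° − 83.11° = 96.89°.

φ = 96.89°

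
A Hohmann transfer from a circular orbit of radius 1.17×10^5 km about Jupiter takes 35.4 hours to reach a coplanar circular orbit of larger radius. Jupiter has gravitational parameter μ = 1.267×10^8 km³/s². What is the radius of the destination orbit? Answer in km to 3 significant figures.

r₂ = 1.07×10^6 km

Transfer time t = 35.4 hours = 1.2744×10^5 s, and t = π√(a_t³/μ).
So a_t = (μ t²/π²)^(1/3) = (1.267×10^8 × (1.2744×10^5)² / π²)^(1/3) = 5.9297×10^5 km.
Since a_t = (r₁ + r₂)/2, r₂ = 2a_t − r₁ = 2×5.9297×10^5 − 1.170×10^5 = 1.06894×10^6 km.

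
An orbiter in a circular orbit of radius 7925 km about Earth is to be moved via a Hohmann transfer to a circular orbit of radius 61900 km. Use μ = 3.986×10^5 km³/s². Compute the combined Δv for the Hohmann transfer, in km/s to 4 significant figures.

Δv = 3.680 km/s

Semi-major axis of the transfer orbit: a_t = (7925 + 61900)/2 = 34912.5 km.
At r₁ the circular-orbit speed is v₁ = √(μ/r₁) = 7.092 km/s.
On the transfer ellipse at r₁, v² = μ(2/r − 1/a) gives v_p = √[μ(2/r₁ − 1/a_t)] = 9.443 km/s.
First burn Δv₁ = |v_p − v₁| = 2.351 km/s.
At r₂, v₂ = √(μ/r₂) = 2.538 km/s.
Transfer-orbit speed at r₂: v_a = √[μ(2/r₂ − 1/a_t)] = 1.209 km/s.
Second burn Δv₂ = |v₂ − v_a| = 1.329 km/s.
Δv = Δv₁ + Δv₂ = 2.351 + 1.329 = 3.680 km/s.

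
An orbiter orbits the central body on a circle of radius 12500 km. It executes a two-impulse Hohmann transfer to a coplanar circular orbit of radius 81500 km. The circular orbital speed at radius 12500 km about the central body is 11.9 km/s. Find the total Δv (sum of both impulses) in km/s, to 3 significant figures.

Δv = 6.03 km/s

From the circular-orbit relation v² = μ/r at r = 12500 km: μ = v²r = (11.9)² × 12500 = 1.77013×10^6 km³/s².
The Hohmann ellipse has a_t = (r₁ + r₂)/2 = 47000 km.
At r₁ the circular-orbit speed is v₁ = √(μ/r₁) = 11.90 km/s.
Transfer-orbit speed at r₁ (v² = μ(2/r − 1/a)): v_p = √[μ(2/r₁ − 1/a_t)] = 15.67 km/s.
First burn Δv₁ = |v_p − v₁| = 3.770 km/s.
At r₂, v₂ = √(μ/r₂) = 4.660 km/s.
Transfer-orbit speed at r₂: v_a = √[μ(2/r₂ − 1/a_t)] = 2.403 km/s.
Second burn Δv₂ = |v₂ − v_a| = 2.257 km/s.
Total Δv = Δv₁ + Δv₂ = 6.027 km/s.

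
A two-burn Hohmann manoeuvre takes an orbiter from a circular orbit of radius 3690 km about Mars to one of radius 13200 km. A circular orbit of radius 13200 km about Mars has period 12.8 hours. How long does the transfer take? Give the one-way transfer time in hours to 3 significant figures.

t = 3.28 hours

From Kepler's third law T² = 4π²r³/μ at r = 13200 km, T = 12.8 hours = 12.8 × 3600 s = 46080 s: μ = 4π²r³/T² = 42761.9 km³/s².
The Hohmann ellipse has a_t = (r₁ + r₂)/2 = 8445 km.
By Kepler's third law the transfer-orbit period is T = 2π√(a_t³/μ), so t = T/2 = 11790.2 s.
Converting: 11790.2 s ÷ 3600 s/hour = 3.28 hours.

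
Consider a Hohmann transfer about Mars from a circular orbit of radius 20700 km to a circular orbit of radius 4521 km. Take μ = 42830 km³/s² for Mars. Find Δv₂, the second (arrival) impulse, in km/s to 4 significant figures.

Δv₂ = 0.8655 km/s

Transfer-ellipse semi-major axis a_t = (r₁ + r₂)/2 = (20700 + 4521)/2 = 12610.5 km.
On the circular orbit at r = 4521 km, v_c = √(μ/r) = 3.0779 km/s.
Vis-viva on the transfer ellipse at r = 4521 km gives v_t = √[μ(2/r − 1/a_t)] = 3.9434 km/s.
Δv₂ = |v_t − v_c| = |3.9434 − 3.0779| = 0.8655 km/s.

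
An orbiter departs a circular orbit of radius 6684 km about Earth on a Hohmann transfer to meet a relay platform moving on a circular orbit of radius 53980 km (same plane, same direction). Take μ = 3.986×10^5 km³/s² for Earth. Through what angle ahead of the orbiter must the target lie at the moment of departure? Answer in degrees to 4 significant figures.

φ = 104.2°

Transfer-ellipse semi-major axis a_t = (r₁ + r₂)/2 = (6684 + 53980)/2 = 30332 km.
Transfer time t = π√(a_t³/μ) = 26287 s.
Target angular speed ω₂ = √(μ/r₂³) = 5.0341×10^-5 rad/s.
Angle swept by the target during transfer: ω₂·t = 1.3233 rad = 75.82°.
Arrival is 180° from departure on the ellipse, so φ = 180° − 75.82° = 104.2°.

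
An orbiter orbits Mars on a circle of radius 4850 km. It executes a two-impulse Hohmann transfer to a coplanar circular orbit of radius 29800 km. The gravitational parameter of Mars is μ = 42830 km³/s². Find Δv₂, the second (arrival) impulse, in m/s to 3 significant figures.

Δv₂ = 565 m/s

Transfer-ellipse semi-major axis a_t = (r₁ + r₂)/2 = (4850 + 29800)/2 = 17325 km.
Circular speed at r = 29800 km: v_c = √(μ/r) = 1.19885 km/s.
Transfer-orbit speed at the same r (vis-viva, a = a_t): v_t = √[μ(2/r − 1/a_t)] = 0.634308 km/s.
Δv₂ = |v_t − v_c| = |0.634308 − 1.19885| = 0.5645 km/s.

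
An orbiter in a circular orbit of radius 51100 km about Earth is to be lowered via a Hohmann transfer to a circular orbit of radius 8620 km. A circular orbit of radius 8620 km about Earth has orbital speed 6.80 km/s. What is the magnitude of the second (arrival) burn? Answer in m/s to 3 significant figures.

From the circular-orbit relation v² = μ/r at r = 8620 km: μ = v²r = (6.80)² × 8620 = 3.98589×10^5 km³/s².
The Hohmann ellipse has a_t = (r₁ + r₂)/2 = 29860 km.
Circular speed at r = 8620 km: v_c = √(μ/r) = 6.800 km/s.
Transfer-orbit speed at the same r (vis-viva, a = a_t): v_t = √[μ(2/r − 1/a_t)] = 8.896 km/s.
Δv₂ = |v_t − v_c| = |8.896 − 6.800| = 2.096 km/s.

Δv₂ = 2100 m/s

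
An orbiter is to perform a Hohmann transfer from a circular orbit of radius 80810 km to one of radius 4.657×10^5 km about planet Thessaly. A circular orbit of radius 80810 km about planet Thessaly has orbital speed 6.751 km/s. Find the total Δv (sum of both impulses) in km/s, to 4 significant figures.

Δv = 3.345 km/s

From the circular-orbit relation v² = μ/r at r = 80810 km: μ = v²r = (6.751)² × 80810 = 3.68300×10^6 km³/s².
The Hohmann ellipse has a_t = (r₁ + r₂)/2 = 2.73255×10^5 km.
Circular speed at r₁: v₁ = √(μ/r₁) = √(3.68300×10^6/80810) = 6.751 km/s.
Transfer-orbit speed at r₁ (vis-viva equation): v_p = √[μ(2/r₁ − 1/a_t)] = 8.813 km/s.
First burn Δv₁ = |v_p − v₁| = 2.062 km/s.
Circular speed at r₂: v₂ = √(μ/r₂) = 2.812 km/s.
Transfer-orbit speed at r₂: v_a = √[μ(2/r₂ − 1/a_t)] = 1.529 km/s.
Second burn Δv₂ = |v₂ − v_a| = 1.283 km/s.
Total Δv = Δv₁ + Δv₂ = 3.345 km/s.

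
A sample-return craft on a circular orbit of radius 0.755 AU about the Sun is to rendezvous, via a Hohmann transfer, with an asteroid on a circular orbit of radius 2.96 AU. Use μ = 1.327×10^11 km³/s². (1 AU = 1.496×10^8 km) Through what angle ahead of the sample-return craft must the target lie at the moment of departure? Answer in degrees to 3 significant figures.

In km: r₁ = 0.755 × 1.496×10^8 = 1.12948×10^8 km; r₂ = 2.96 × 1.496×10^8 = 4.42816×10^8 km.
Semi-major axis of the transfer orbit: a_t = (1.12948×10^8 + 4.42816×10^8)/2 = 2.77882×10^8 km.
Transfer time t = π√(a_t³/μ) = 3.9949×10^7 s.
The target's mean motion on its circular orbit is ω₂ = √(μ/r₂³) = 3.9093×10^-8 rad/s.
Angle swept by the target during transfer: ω₂·t = 1.5617 rad = 89.48°.
Arrival is 180° from departure on the ellipse, so φ = 180° − 89.48° = 90.5°.

φ = 90.5°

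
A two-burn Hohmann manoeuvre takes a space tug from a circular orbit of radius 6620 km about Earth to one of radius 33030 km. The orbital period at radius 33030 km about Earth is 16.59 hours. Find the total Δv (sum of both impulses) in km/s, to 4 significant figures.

From Kepler's third law T² = 4π²r³/μ at r = 33030 km, T = 16.59 hours = 16.59 × 3600 s = 59724 s: μ = 4π²r³/T² = 3.98830×10^5 km³/s².
Transfer-ellipse semi-major axis a_t = (r₁ + r₂)/2 = (6620 + 33030)/2 = 19825 km.
Circular speed at r₁: v₁ = √(μ/r₁) = √(3.98830×10^5/6620) = 7.7618 km/s.
Transfer-orbit speed at r₁ (vis-viva equation): v_p = √[μ(2/r₁ − 1/a_t)] = 10.019 km/s.
First burn Δv₁ = |v_p − v₁| = 2.257 km/s.
Circular speed at r₂: v₂ = √(μ/r₂) = 3.475 km/s.
Transfer-orbit speed at r₂: v_a = √[μ(2/r₂ − 1/a_t)] = 2.008 km/s.
Second burn Δv₂ = |v₂ − v_a| = 1.467 km/s.
Total Δv = Δv₁ + Δv₂ = 3.724 km/s.

Δv = 3.724 km/s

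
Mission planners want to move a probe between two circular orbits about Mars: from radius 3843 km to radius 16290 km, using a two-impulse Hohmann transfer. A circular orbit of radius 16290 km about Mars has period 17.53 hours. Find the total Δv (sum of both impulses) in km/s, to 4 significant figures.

Δv = 1.528 km/s

From Kepler's third law T² = 4π²r³/μ at r = 16290 km, T = 17.53 hours = 17.53 × 3600 s = 63108 s: μ = 4π²r³/T² = 42850.3 km³/s².
Semi-major axis of the transfer orbit: a_t = (3843 + 16290)/2 = 10066.5 km.
Circular speed at r₁: v₁ = √(μ/r₁) = √(42850.3/3843) = 3.3392 km/s.
Transfer-orbit speed at r₁ (vis-viva): v_p = √[μ(2/r₁ − 1/a_t)] = 4.2478 km/s.
First burn Δv₁ = |v_p − v₁| = 0.9086 km/s.
At r₂, v₂ = √(μ/r₂) = 1.6219 km/s.
Transfer-orbit speed at r₂: v_a = √[μ(2/r₂ − 1/a_t)] = 1.0021 km/s.
Second burn Δv₂ = |v₂ − v_a| = 0.6198 km/s.
Δv = Δv₁ + Δv₂ = 0.9086 + 0.6198 = 1.528 km/s.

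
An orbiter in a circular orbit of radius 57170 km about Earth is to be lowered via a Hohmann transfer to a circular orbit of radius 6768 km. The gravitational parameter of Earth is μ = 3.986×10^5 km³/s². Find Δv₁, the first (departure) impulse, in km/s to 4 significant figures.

Δv₁ = 1.426 km/s

Transfer-ellipse semi-major axis a_t = (r₁ + r₂)/2 = (57170 + 6768)/2 = 31969 km.
Circular speed at r = 57170 km: v_c = √(μ/r) = 2.6405 km/s.
Transfer-orbit speed at the same r (vis-viva, a = a_t): v_t = √[μ(2/r − 1/a_t)] = 1.2149 km/s.
Δv₁ = |v_t − v_c| = |1.2149 − 2.6405| = 1.426 km/s.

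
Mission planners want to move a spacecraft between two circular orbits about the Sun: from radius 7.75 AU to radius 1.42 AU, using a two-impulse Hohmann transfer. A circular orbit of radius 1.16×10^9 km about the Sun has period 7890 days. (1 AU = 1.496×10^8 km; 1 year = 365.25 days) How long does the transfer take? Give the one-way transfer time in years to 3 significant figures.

t = 4.91 years

From Kepler's third law T² = 4π²r³/μ at r = 1.16×10^9 km, T = 7890 days = 7890 × 86400 s = 6.81696×10^8 s: μ = 4π²r³/T² = 1.32603×10^11 km³/s².
In km: r₁ = 7.75 × 1.496×10^8 = 1.1594×10^9 km; r₂ = 1.42 × 1.496×10^8 = 2.12432×10^8 km.
The Hohmann ellipse has a_t = (r₁ + r₂)/2 = 6.85916×10^8 km.
Transfer time t = π√(a_t³/μ) = π√((6.85916×10^8)³ / 1.32603×10^11) = 1.550×10^8 s.
Converting: 1.550×10^8 s ÷ 3.15576×10^7 s/year (365.25 × 86400) = 4.91 years.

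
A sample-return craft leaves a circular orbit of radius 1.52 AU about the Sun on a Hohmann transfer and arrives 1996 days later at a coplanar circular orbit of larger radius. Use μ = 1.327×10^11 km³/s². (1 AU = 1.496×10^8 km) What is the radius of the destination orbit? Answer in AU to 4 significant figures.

In km: r₁ = 1.52 × 1.496×10^8 = 2.27392×10^8 km.
Transfer time t = 1996 days = 1.724544×10^8 s, and t = π√(a_t³/μ).
So a_t = (μ t²/π²)^(1/3) = (1.327×10^11 × (1.724544×10^8)² / π²)^(1/3) = 7.3673×10^8 km.
Since a_t = (r₁ + r₂)/2, r₂ = 2a_t − r₁ = 2×7.3673×10^8 − 2.27392×10^8 = 1.246068×10^9 km.
In AU: r₂ = 1.246068×10^9 / 1.496×10^8 = 8.329 AU.

r₂ = 8.329 AU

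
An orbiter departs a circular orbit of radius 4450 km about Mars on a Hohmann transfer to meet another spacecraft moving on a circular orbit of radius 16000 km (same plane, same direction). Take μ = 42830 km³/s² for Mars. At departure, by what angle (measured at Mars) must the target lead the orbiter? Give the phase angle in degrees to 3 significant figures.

The Hohmann ellipse has a_t = (r₁ + r₂)/2 = 10225 km.
Transfer time t = π√(a_t³/μ) = 15695 s.
Target angular speed ω₂ = √(μ/r₂³) = 1.0226×10^-4 rad/s.
Angle swept by the target during transfer: ω₂·t = 1.605 rad = 91.96°.
The orbiter traverses 180° on the transfer ellipse, so the target must lead by 180° − 91.96° = 88.0°.

φ = 88.0°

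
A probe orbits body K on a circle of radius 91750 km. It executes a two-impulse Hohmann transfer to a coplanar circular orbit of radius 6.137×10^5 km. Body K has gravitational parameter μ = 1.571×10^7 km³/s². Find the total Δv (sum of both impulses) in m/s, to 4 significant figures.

Transfer-ellipse semi-major axis a_t = (r₁ + r₂)/2 = (91750 + 6.137×10^5)/2 = 3.52725×10^5 km.
Circular speed at r₁: v₁ = √(μ/r₁) = √(1.571×10^7/91750) = 13.085 km/s.
On the transfer ellipse at r₁, v² = μ(2/r − 1/a) gives v_p = √[μ(2/r₁ − 1/a_t)] = 17.260 km/s.
First burn Δv₁ = |v_p − v₁| = 4.175 km/s.
Circular speed at r₂: v₂ = √(μ/r₂) = 5.0595 km/s.
Transfer-orbit speed at r₂: v_a = √[μ(2/r₂ − 1/a_t)] = 2.5804 km/s.
Second burn Δv₂ = |v₂ − v_a| = 2.479 km/s.
Total Δv = Δv₁ + Δv₂ = 6.654 km/s.

Δv = 6654 m/s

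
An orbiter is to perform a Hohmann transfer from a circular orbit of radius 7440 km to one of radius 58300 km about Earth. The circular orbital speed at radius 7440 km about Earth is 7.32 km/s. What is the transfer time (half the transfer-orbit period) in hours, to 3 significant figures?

From the circular-orbit relation v² = μ/r at r = 7440 km: μ = v²r = (7.32)² × 7440 = 3.98653×10^5 km³/s².
Semi-major axis of the transfer orbit: a_t = (7440 + 58300)/2 = 32870 km.
Transfer time t = π√(a_t³/μ) = π√((32870)³ / 3.98653×10^5) = 29650 s.
Converting: 29650 s ÷ 3600 s/hour = 8.24 hours.

t = 8.24 hours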